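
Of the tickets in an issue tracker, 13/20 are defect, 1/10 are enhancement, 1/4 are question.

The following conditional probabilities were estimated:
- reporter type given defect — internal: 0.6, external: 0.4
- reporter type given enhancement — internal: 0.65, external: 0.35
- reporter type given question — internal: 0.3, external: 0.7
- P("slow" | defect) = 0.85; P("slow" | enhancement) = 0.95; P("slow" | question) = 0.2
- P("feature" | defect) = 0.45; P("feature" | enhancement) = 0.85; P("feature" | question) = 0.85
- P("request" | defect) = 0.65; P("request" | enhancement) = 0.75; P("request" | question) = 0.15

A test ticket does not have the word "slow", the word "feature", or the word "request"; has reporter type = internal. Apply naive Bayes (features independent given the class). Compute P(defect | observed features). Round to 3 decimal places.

defect: 0.65 × 0.6 × (1−0.85) × (1−0.45) × (1−0.65) = 0.01126125
enhancement: 0.1 × 0.65 × (1−0.95) × (1−0.85) × (1−0.75) = 0.000121875
question: 0.25 × 0.3 × (1−0.2) × (1−0.85) × (1−0.15) = 0.00765
P(defect | x) = 0.01126125 / 0.019033125 ≈ 0.592

0.592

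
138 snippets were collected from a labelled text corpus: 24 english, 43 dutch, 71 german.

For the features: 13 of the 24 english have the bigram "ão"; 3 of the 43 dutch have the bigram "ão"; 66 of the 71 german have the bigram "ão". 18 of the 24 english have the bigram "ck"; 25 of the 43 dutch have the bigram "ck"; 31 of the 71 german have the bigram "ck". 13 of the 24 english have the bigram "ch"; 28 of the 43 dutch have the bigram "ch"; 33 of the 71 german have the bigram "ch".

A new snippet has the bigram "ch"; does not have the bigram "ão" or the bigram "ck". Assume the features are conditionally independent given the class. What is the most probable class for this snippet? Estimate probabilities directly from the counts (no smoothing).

dutch

english: (24/138) × (11/24) × (6/24) × (13/24) ≈ 0.0107941
dutch: (43/138) × (40/43) × (18/43) × (28/43) ≈ 0.0790086
german: (71/138) × (5/71) × (40/71) × (33/71) ≈ 0.00948742
Highest score → dutch.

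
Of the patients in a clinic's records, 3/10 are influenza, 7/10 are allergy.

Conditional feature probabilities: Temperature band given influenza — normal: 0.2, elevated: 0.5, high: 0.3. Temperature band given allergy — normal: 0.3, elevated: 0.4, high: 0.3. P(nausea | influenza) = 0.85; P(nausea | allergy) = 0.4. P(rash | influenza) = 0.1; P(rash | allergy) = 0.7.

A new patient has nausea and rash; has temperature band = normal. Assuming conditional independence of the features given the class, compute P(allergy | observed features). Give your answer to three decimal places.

influenza: 0.3 × 0.2 × 0.85 × 0.1 = 0.0051
allergy: 0.7 × 0.3 × 0.4 × 0.7 = 0.0588
P(allergy | x) = 0.0588 / 0.0639 ≈ 0.920

0.920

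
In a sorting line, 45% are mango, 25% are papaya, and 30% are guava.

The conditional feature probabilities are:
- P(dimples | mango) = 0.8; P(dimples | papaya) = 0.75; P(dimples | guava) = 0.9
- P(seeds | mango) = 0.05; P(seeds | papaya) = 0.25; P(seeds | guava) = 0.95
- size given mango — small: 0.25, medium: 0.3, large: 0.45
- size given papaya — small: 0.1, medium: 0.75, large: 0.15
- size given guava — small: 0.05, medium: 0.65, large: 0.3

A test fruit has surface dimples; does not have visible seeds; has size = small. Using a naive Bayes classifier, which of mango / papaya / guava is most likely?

mango: 0.45 × 0.8 × (1−0.05) × 0.25 = 0.0855
papaya: 0.25 × 0.75 × (1−0.25) × 0.1 = 0.0140625
guava: 0.3 × 0.9 × (1−0.95) × 0.05 = 0.000675
Highest score → mango.

mango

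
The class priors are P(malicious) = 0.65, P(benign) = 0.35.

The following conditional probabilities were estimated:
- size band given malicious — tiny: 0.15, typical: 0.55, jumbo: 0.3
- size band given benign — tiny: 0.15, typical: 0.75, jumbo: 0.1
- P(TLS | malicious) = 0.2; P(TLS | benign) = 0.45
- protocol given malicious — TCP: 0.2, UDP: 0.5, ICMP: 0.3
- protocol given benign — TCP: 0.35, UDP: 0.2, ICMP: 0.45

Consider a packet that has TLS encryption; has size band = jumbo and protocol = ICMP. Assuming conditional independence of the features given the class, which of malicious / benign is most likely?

malicious: 0.65 × 0.3 × 0.2 × 0.3 = 0.0117
benign: 0.35 × 0.1 × 0.45 × 0.45 = 0.0070875
Highest score → malicious.

malicious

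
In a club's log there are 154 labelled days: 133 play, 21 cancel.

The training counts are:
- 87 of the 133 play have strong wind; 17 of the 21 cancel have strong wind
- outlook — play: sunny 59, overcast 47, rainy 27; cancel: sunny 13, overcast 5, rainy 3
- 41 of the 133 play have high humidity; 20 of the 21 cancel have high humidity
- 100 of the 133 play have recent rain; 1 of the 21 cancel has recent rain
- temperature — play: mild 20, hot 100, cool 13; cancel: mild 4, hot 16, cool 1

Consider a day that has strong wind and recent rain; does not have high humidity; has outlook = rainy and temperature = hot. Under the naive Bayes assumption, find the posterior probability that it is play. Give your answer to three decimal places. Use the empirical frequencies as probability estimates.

play: (133/154) × (87/133) × (27/133) × (92/133) × (100/133) × (100/133) ≈ 0.044848
cancel: (21/154) × (17/21) × (3/21) × (1/21) × (1/21) × (16/21) ≈ 0.0000272453
P(play | x) = 0.044848 / 0.0448752453 ≈ 0.999

0.999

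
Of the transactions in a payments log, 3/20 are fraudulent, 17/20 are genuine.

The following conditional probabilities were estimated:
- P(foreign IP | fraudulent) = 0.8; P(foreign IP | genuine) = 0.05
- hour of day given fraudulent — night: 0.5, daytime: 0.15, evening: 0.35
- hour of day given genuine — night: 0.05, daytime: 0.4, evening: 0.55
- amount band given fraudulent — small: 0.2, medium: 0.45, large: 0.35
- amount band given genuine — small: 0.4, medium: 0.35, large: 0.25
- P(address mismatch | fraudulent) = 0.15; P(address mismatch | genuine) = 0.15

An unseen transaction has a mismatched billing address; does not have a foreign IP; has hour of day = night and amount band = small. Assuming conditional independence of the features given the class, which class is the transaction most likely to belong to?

fraudulent: 0.15 × (1−0.8) × 0.5 × 0.2 × 0.15 = 0.00045
genuine: 0.85 × (1−0.05) × 0.05 × 0.4 × 0.15 = 0.0024225
Highest score → genuine.

genuine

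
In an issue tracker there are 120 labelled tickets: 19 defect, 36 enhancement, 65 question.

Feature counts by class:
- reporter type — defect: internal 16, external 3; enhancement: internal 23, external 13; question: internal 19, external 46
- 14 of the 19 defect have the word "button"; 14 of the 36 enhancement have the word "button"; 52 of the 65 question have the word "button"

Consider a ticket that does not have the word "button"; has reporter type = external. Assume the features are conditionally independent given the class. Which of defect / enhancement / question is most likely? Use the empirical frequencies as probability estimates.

defect: (19/120) × (3/19) × (5/19) ≈ 0.00657895
enhancement: (36/120) × (13/36) × (22/36) ≈ 0.0662037
question: (65/120) × (46/65) × (13/65) ≈ 0.0766667
Highest score → question.

question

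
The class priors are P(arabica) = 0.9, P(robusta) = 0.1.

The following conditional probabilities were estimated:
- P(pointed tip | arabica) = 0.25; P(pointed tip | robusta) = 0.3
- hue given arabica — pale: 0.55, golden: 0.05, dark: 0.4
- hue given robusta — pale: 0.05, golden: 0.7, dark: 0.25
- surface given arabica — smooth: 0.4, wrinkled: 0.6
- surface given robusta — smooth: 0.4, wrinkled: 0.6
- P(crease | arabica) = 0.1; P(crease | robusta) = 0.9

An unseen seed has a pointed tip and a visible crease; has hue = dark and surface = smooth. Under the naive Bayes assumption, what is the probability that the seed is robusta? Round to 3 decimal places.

0.429

arabica: 0.9 × 0.25 × 0.4 × 0.4 × 0.1 = 0.0036
robusta: 0.1 × 0.3 × 0.25 × 0.4 × 0.9 = 0.0027
P(robusta | x) = 0.0027 / 0.0063 ≈ 0.429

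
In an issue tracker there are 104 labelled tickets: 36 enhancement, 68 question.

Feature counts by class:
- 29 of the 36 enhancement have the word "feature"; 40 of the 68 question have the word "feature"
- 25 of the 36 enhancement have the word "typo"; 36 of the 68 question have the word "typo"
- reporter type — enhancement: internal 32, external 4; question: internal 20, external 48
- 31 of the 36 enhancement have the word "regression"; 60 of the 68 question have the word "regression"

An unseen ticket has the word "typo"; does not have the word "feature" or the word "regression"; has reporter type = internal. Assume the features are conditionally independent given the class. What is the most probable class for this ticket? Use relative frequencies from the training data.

enhancement

enhancement: (36/104) × (7/36) × (25/36) × (32/36) × (5/36) ≈ 0.00577055
question: (68/104) × (28/68) × (36/68) × (20/68) × (8/68) ≈ 0.00493197
Highest score → enhancement.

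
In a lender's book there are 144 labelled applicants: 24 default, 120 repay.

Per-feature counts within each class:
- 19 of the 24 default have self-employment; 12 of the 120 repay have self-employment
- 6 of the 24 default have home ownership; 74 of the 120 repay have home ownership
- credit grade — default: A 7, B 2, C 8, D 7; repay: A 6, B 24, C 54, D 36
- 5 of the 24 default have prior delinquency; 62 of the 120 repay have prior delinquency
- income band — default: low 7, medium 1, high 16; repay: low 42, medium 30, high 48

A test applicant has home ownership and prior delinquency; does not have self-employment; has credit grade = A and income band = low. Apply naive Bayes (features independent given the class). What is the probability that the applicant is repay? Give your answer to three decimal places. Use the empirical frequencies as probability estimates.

0.965

default: (24/144) × (5/24) × (6/24) × (7/24) × (5/24) × (7/24) ≈ 0.000153844
repay: (120/144) × (108/120) × (74/120) × (6/120) × (62/120) × (42/120) ≈ 0.00418177
P(repay | x) = 0.00418177 / 0.004335614 ≈ 0.965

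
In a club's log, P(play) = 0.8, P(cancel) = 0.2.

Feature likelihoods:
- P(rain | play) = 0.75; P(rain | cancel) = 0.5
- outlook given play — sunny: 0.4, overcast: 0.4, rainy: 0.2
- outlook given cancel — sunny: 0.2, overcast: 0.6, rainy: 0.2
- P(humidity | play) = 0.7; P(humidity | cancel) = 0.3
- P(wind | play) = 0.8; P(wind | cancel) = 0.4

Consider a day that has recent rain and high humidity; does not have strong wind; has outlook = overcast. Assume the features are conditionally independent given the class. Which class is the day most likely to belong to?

play

play: 0.8 × 0.75 × 0.4 × 0.7 × (1−0.8) = 0.0336
cancel: 0.2 × 0.5 × 0.6 × 0.3 × (1−0.4) = 0.0108
Highest score → play.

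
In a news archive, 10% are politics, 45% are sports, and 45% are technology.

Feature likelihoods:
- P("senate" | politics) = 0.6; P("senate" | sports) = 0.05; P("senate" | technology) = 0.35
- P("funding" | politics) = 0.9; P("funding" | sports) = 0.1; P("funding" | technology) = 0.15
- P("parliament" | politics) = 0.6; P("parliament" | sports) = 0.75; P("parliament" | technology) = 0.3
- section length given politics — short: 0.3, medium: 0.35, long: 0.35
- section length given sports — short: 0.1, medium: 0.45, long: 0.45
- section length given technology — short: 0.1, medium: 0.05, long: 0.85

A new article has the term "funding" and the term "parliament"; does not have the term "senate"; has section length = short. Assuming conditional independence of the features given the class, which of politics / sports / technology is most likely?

politics: 0.1 × (1−0.6) × 0.9 × 0.6 × 0.3 = 0.00648
sports: 0.45 × (1−0.05) × 0.1 × 0.75 × 0.1 = 0.00320625
technology: 0.45 × (1−0.35) × 0.15 × 0.3 × 0.1 = 0.00131625
Highest score → politics.

politics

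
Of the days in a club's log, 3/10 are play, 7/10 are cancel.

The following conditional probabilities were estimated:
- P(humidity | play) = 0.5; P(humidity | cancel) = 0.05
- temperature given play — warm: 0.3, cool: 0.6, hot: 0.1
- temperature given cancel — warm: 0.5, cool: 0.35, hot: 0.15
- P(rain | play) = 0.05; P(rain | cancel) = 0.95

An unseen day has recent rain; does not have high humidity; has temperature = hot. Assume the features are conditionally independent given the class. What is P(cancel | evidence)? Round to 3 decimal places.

play: 0.3 × (1−0.5) × 0.1 × 0.05 = 0.00075
cancel: 0.7 × (1−0.05) × 0.15 × 0.95 = 0.0947625
P(cancel | x) = 0.0947625 / 0.0955125 ≈ 0.992

0.992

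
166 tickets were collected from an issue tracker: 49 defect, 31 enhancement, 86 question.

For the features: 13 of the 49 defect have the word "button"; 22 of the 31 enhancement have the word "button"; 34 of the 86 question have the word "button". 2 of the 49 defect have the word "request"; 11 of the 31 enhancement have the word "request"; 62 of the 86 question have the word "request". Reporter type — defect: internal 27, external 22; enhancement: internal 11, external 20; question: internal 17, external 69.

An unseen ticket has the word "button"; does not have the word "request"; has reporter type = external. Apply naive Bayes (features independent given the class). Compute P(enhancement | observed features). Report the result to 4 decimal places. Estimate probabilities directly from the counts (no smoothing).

0.4094

defect: (49/166) × (13/49) × (47/49) × (22/49) ≈ 0.0337259
enhancement: (31/166) × (22/31) × (20/31) × (20/31) ≈ 0.0551634
question: (86/166) × (34/86) × (24/86) × (69/86) ≈ 0.04586
P(enhancement | x) = 0.0551634 / 0.1347493 ≈ 0.4094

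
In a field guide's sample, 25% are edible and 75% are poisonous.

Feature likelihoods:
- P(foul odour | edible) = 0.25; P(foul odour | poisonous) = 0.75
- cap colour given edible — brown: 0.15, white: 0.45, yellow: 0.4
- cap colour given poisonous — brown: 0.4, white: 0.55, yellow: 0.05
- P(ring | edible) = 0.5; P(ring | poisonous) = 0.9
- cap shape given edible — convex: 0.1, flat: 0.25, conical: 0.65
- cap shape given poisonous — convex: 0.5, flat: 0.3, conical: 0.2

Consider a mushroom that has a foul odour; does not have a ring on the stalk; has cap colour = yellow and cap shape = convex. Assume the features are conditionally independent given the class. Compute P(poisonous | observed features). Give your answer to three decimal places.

edible: 0.25 × 0.25 × 0.4 × (1−0.5) × 0.1 = 0.00125
poisonous: 0.75 × 0.75 × 0.05 × (1−0.9) × 0.5 = 0.00140625
P(poisonous | x) = 0.00140625 / 0.00265625 ≈ 0.529

0.529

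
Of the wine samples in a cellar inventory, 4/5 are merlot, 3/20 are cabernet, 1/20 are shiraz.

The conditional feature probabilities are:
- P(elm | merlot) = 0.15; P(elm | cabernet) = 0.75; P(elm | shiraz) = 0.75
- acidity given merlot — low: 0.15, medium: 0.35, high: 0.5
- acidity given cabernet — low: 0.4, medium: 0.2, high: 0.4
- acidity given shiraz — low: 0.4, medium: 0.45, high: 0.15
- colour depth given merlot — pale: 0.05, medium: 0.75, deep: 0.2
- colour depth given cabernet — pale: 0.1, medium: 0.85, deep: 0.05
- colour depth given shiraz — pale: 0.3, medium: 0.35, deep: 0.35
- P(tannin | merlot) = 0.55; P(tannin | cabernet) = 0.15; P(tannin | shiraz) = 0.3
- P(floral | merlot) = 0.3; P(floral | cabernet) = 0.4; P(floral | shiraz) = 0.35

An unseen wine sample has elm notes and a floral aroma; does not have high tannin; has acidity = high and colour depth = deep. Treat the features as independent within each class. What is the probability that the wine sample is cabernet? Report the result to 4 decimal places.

merlot: 0.8 × 0.15 × 0.5 × 0.2 × (1−0.55) × 0.3 = 0.00162
cabernet: 0.15 × 0.75 × 0.4 × 0.05 × (1−0.15) × 0.4 = 0.000765
shiraz: 0.05 × 0.75 × 0.15 × 0.35 × (1−0.3) × 0.35 = 0.00048234375
P(cabernet | x) = 0.000765 / 0.00286734375 ≈ 0.2668

0.2668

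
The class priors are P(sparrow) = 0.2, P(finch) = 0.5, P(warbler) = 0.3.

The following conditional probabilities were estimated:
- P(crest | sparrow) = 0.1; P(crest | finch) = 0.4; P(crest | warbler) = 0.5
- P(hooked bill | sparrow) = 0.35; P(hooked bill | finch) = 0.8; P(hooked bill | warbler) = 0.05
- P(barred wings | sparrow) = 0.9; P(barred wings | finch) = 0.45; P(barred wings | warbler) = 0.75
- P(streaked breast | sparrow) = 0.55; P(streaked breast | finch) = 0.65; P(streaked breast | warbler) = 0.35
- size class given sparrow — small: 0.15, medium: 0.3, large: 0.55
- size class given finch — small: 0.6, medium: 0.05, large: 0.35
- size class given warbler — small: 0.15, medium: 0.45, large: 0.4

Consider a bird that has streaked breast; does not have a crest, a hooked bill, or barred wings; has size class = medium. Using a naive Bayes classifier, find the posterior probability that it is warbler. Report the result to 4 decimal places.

sparrow: 0.2 × (1−0.1) × (1−0.35) × (1−0.9) × 0.55 × 0.3 = 0.0019305
finch: 0.5 × (1−0.4) × (1−0.8) × (1−0.45) × 0.65 × 0.05 = 0.0010725
warbler: 0.3 × (1−0.5) × (1−0.05) × (1−0.75) × 0.35 × 0.45 = 0.0056109375
P(warbler | x) = 0.0056109375 / 0.0086139375 ≈ 0.6514

0.6514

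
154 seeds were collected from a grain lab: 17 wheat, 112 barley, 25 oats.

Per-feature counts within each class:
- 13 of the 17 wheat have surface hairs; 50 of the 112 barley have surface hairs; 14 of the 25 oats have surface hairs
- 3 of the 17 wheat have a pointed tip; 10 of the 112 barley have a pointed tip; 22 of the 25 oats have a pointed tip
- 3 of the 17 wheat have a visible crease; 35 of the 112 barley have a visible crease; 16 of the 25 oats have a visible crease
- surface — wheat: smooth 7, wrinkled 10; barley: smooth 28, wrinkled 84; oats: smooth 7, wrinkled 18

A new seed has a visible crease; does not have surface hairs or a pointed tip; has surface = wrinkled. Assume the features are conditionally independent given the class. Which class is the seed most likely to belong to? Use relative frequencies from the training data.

barley

wheat: (17/154) × (4/17) × (14/17) × (3/17) × (10/17) ≈ 0.00222045
barley: (112/154) × (62/112) × (102/112) × (35/112) × (84/112) ≈ 0.0859339
oats: (25/154) × (11/25) × (3/25) × (16/25) × (18/25) ≈ 0.00394971
Highest score → barley.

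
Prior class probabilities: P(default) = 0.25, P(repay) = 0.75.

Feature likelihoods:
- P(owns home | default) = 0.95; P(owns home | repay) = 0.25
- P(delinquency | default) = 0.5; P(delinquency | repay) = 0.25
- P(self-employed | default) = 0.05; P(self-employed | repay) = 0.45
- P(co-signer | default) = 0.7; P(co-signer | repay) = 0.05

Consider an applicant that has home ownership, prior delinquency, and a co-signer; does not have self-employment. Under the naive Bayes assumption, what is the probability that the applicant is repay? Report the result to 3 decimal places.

0.016

default: 0.25 × 0.95 × 0.5 × (1−0.05) × 0.7 = 0.07896875
repay: 0.75 × 0.25 × 0.25 × (1−0.45) × 0.05 = 0.0012890625
P(repay | x) = 0.0012890625 / 0.0802578125 ≈ 0.016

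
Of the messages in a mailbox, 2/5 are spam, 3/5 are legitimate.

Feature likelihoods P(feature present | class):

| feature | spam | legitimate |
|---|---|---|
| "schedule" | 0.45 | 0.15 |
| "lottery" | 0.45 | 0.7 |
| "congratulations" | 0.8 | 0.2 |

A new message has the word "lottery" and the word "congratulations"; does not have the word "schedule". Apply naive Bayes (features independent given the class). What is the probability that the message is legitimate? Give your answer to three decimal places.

spam: 0.4 × (1−0.45) × 0.45 × 0.8 = 0.0792
legitimate: 0.6 × (1−0.15) × 0.7 × 0.2 = 0.0714
P(legitimate | x) = 0.0714 / 0.1506 ≈ 0.474

0.474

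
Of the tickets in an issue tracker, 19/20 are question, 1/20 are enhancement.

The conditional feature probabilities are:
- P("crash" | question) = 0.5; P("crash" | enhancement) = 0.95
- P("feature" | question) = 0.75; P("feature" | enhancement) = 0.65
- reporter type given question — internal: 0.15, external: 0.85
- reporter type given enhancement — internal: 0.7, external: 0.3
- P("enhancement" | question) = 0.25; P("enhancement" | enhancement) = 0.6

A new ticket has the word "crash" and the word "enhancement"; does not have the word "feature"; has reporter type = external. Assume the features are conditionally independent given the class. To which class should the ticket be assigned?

question: 0.95 × 0.5 × (1−0.75) × 0.85 × 0.25 = 0.025234375
enhancement: 0.05 × 0.95 × (1−0.65) × 0.3 × 0.6 = 0.0029925
Highest score → question.

question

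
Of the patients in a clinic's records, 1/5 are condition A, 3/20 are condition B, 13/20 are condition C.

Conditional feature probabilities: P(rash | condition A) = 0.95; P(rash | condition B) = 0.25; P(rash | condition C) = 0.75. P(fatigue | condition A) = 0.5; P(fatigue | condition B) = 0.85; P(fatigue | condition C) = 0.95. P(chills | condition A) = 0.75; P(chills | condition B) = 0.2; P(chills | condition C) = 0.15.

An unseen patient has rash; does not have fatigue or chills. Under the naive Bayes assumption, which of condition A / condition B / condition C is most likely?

condition A

condition A: 0.2 × 0.95 × (1−0.5) × (1−0.75) = 0.02375
condition B: 0.15 × 0.25 × (1−0.85) × (1−0.2) = 0.0045
condition C: 0.65 × 0.75 × (1−0.95) × (1−0.15) = 0.02071875
Highest score → condition A.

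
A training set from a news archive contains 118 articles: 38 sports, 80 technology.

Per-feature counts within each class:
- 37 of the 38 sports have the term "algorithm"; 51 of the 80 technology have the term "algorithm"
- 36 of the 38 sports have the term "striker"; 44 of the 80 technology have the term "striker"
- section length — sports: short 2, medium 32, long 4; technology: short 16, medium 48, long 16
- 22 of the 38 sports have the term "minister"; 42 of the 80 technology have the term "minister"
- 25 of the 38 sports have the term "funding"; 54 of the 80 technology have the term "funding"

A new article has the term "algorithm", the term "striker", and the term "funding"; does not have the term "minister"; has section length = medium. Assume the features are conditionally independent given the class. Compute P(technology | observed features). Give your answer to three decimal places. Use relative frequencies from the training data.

0.398

sports: (38/118) × (37/38) × (36/38) × (32/38) × (16/38) × (25/38) ≈ 0.0692943
technology: (80/118) × (51/80) × (44/80) × (48/80) × (38/80) × (54/80) ≈ 0.0457298
P(technology | x) = 0.0457298 / 0.1150241 ≈ 0.398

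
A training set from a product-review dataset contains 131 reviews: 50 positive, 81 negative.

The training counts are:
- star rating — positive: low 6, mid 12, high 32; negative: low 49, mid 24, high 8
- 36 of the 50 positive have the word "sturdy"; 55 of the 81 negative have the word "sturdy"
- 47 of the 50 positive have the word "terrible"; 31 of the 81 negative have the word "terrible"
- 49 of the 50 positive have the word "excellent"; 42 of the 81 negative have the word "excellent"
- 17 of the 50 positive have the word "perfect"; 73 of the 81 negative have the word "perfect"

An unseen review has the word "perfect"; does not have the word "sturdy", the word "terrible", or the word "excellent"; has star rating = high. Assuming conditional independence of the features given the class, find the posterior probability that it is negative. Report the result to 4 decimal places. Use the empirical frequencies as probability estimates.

0.9947

positive: (50/131) × (32/50) × (14/50) × (3/50) × (1/50) × (17/50) ≈ 0.000027906
negative: (81/131) × (8/81) × (26/81) × (50/81) × (39/81) × (73/81) ≈ 0.00525061
P(negative | x) = 0.00525061 / 0.005278516 ≈ 0.9947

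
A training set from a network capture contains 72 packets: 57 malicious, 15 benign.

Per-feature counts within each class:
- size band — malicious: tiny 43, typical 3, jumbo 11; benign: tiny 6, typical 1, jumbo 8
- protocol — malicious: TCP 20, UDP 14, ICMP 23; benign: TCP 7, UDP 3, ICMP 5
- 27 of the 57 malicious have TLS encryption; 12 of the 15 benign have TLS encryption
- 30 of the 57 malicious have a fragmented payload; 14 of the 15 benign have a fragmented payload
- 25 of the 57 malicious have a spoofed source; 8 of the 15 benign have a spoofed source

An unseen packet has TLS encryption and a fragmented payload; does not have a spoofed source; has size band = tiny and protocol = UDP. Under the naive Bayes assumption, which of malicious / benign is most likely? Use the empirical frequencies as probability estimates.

malicious: (57/72) × (43/57) × (14/57) × (27/57) × (30/57) × (32/57) ≈ 0.0205305
benign: (15/72) × (6/15) × (3/15) × (12/15) × (14/15) × (7/15) ≈ 0.00580741
Highest score → malicious.

malicious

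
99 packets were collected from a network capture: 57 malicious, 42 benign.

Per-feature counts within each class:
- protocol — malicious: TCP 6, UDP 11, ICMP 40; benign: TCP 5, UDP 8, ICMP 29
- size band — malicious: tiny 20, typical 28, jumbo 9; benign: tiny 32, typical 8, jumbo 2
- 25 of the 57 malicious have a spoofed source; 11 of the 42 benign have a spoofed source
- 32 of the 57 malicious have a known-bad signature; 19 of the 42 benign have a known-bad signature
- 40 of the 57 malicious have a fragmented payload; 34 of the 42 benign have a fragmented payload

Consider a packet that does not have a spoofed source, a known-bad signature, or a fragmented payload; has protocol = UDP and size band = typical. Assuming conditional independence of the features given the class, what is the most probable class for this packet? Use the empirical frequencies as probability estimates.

malicious

malicious: (57/99) × (11/57) × (28/57) × (32/57) × (25/57) × (17/57) ≈ 0.00400825
benign: (42/99) × (8/42) × (8/42) × (31/42) × (23/42) × (8/42) ≈ 0.00118502
Highest score → malicious.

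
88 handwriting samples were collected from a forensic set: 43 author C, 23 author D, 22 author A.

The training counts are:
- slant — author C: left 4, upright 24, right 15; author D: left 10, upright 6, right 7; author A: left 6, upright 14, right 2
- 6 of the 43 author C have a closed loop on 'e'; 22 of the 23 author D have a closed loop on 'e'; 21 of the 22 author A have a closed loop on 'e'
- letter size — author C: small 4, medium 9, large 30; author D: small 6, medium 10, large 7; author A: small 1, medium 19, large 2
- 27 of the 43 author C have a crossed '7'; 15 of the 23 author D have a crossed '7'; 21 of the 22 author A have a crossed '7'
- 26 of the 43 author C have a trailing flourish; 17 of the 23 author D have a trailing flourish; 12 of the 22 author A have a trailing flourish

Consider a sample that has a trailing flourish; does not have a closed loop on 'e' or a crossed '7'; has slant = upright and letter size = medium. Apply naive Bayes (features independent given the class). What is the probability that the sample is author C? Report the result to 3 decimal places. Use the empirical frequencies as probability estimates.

author C: (43/88) × (24/43) × (37/43) × (9/43) × (16/43) × (26/43) ≈ 0.0110508
author D: (23/88) × (6/23) × (1/23) × (10/23) × (8/23) × (17/23) ≈ 0.000331357
author A: (22/88) × (14/22) × (1/22) × (19/22) × (1/22) × (12/22) ≈ 0.000154842
P(author C | x) = 0.0110508 / 0.011536999 ≈ 0.958

0.958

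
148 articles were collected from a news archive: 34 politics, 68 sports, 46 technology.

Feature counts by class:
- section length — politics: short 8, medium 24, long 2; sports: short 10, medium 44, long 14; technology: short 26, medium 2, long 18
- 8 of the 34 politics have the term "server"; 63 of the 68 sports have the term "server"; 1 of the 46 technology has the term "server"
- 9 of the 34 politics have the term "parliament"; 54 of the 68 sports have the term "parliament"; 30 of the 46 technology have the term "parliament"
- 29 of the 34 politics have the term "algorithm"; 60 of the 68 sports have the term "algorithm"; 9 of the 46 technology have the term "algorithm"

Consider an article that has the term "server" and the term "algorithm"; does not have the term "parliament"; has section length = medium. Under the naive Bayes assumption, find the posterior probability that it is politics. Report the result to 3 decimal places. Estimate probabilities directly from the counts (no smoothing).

politics: (34/148) × (24/34) × (8/34) × (25/34) × (29/34) ≈ 0.0239299
sports: (68/148) × (44/68) × (63/68) × (14/68) × (60/68) ≈ 0.0500362
technology: (46/148) × (2/46) × (1/46) × (16/46) × (9/46) ≈ 0.000019992
P(politics | x) = 0.0239299 / 0.073986092 ≈ 0.323

0.323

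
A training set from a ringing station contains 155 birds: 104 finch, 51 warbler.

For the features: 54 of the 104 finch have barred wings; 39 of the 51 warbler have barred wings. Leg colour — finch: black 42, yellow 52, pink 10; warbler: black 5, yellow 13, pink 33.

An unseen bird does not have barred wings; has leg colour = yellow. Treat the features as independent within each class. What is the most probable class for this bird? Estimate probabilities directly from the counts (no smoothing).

finch: (104/155) × (50/104) × (52/104) ≈ 0.16129
warbler: (51/155) × (12/51) × (13/51) ≈ 0.0197343
Highest score → finch.

finch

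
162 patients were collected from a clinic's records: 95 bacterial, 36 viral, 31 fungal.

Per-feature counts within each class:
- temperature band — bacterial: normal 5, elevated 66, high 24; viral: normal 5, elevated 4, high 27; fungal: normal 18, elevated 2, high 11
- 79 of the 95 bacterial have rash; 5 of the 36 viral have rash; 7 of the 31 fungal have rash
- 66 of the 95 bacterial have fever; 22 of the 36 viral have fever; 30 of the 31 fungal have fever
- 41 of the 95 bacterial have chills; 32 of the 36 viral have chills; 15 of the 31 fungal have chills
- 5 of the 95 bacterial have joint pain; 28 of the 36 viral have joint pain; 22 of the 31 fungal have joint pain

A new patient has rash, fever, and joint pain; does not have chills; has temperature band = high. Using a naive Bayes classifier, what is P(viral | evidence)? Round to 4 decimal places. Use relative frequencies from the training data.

bacterial: (95/162) × (24/95) × (79/95) × (66/95) × (54/95) × (5/95) ≈ 0.00256057
viral: (36/162) × (27/36) × (5/36) × (22/36) × (4/36) × (28/36) ≈ 0.0012225
fungal: (31/162) × (11/31) × (7/31) × (30/31) × (16/31) × (22/31) ≈ 0.00543492
P(viral | x) = 0.0012225 / 0.00921799 ≈ 0.1326

0.1326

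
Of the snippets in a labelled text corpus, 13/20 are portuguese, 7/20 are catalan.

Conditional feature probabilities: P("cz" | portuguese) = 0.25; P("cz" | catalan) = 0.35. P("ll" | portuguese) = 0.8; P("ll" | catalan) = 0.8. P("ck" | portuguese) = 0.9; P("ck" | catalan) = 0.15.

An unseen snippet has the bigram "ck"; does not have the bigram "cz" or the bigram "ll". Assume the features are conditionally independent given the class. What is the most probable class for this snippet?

portuguese: 0.65 × (1−0.25) × (1−0.8) × 0.9 = 0.08775
catalan: 0.35 × (1−0.35) × (1−0.8) × 0.15 = 0.006825
Highest score → portuguese.

portuguese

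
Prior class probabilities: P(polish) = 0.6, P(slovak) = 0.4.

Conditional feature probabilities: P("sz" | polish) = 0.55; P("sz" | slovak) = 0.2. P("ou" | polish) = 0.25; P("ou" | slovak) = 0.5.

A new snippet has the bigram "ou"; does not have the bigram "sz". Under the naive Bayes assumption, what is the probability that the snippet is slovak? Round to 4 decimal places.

polish: 0.6 × (1−0.55) × 0.25 = 0.0675
slovak: 0.4 × (1−0.2) × 0.5 = 0.16
P(slovak | x) = 0.16 / 0.2275 ≈ 0.7033

0.7033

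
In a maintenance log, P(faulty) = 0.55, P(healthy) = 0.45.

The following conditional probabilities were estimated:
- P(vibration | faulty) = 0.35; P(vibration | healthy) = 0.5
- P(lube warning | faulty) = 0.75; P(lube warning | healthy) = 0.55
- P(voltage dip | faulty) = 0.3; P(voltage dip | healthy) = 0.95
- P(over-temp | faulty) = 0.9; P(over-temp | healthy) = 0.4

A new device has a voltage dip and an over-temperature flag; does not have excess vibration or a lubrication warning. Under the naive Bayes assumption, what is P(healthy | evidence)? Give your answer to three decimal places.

faulty: 0.55 × (1−0.35) × (1−0.75) × 0.3 × 0.9 = 0.02413125
healthy: 0.45 × (1−0.5) × (1−0.55) × 0.95 × 0.4 = 0.038475
P(healthy | x) = 0.038475 / 0.06260625 ≈ 0.615

0.615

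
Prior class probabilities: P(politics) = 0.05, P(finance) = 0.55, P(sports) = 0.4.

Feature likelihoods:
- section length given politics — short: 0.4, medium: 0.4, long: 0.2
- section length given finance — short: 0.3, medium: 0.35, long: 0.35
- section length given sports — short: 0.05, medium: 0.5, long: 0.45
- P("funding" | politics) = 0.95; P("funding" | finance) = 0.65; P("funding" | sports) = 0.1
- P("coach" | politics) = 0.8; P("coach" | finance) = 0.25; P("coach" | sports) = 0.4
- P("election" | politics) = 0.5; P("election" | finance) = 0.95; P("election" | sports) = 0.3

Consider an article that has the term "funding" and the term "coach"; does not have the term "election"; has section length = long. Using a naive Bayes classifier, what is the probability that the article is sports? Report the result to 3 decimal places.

politics: 0.05 × 0.2 × 0.95 × 0.8 × (1−0.5) = 0.0038
finance: 0.55 × 0.35 × 0.65 × 0.25 × (1−0.95) = 0.0015640625
sports: 0.4 × 0.45 × 0.1 × 0.4 × (1−0.3) = 0.00504
P(sports | x) = 0.00504 / 0.0104040625 ≈ 0.484

0.484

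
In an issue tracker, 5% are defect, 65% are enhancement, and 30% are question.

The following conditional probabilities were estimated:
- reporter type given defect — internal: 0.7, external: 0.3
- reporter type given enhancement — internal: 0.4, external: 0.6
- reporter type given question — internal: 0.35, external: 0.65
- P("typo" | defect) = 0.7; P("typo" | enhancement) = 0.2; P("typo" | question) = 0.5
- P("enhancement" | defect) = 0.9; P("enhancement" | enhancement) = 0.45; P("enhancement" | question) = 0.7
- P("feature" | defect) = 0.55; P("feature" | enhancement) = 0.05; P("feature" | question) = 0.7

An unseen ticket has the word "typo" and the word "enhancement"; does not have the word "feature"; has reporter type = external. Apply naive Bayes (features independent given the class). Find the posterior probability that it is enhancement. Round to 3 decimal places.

0.574

defect: 0.05 × 0.3 × 0.7 × 0.9 × (1−0.55) = 0.0042525
enhancement: 0.65 × 0.6 × 0.2 × 0.45 × (1−0.05) = 0.033345
question: 0.3 × 0.65 × 0.5 × 0.7 × (1−0.7) = 0.020475
P(enhancement | x) = 0.033345 / 0.0580725 ≈ 0.574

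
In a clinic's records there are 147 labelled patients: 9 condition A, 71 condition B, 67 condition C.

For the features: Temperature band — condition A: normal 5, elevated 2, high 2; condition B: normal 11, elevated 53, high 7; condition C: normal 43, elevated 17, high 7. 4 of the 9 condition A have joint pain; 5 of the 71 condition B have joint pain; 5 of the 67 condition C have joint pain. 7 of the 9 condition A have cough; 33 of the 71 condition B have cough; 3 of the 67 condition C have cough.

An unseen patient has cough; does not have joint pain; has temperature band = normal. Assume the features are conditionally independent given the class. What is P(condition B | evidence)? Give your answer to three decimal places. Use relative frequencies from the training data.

condition A: (9/147) × (5/9) × (5/9) × (7/9) ≈ 0.0146972
condition B: (71/147) × (11/71) × (66/71) × (33/71) ≈ 0.0323308
condition C: (67/147) × (43/67) × (62/67) × (3/67) ≈ 0.0121203
P(condition B | x) = 0.0323308 / 0.0591483 ≈ 0.547

0.547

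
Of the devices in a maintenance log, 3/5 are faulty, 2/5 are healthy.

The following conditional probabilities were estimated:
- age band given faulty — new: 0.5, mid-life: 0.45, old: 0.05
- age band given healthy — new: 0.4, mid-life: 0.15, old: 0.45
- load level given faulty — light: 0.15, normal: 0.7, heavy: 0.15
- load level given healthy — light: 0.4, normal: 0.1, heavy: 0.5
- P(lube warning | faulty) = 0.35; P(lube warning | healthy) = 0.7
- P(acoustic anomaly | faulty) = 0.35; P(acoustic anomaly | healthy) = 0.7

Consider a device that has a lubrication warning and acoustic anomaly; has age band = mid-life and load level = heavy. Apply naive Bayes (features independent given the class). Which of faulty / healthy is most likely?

faulty: 0.6 × 0.45 × 0.15 × 0.35 × 0.35 = 0.00496125
healthy: 0.4 × 0.15 × 0.5 × 0.7 × 0.7 = 0.0147
Highest score → healthy.

healthy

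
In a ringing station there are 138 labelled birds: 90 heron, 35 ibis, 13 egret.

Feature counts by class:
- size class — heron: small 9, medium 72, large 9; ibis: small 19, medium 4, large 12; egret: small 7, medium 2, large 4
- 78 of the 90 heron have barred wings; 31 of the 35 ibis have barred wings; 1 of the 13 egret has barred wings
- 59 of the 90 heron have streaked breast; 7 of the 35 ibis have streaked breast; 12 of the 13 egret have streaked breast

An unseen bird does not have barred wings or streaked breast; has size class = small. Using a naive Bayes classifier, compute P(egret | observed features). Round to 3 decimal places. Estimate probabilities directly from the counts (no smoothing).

0.188

heron: (90/138) × (9/90) × (12/90) × (31/90) ≈ 0.00299517
ibis: (35/138) × (19/35) × (4/35) × (28/35) ≈ 0.012588
egret: (13/138) × (7/13) × (12/13) × (1/13) ≈ 0.00360175
P(egret | x) = 0.00360175 / 0.01918492 ≈ 0.188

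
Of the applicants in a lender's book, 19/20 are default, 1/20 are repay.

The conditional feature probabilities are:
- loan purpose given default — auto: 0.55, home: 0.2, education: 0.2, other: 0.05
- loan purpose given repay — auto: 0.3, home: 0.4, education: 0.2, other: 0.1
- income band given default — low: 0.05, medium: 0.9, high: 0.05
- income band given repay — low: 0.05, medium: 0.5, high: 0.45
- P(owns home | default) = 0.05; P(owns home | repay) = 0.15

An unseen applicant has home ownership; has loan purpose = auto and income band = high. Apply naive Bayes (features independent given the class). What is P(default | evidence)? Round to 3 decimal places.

default: 0.95 × 0.55 × 0.05 × 0.05 = 0.00130625
repay: 0.05 × 0.3 × 0.45 × 0.15 = 0.0010125
P(default | x) = 0.00130625 / 0.00231875 ≈ 0.563

0.563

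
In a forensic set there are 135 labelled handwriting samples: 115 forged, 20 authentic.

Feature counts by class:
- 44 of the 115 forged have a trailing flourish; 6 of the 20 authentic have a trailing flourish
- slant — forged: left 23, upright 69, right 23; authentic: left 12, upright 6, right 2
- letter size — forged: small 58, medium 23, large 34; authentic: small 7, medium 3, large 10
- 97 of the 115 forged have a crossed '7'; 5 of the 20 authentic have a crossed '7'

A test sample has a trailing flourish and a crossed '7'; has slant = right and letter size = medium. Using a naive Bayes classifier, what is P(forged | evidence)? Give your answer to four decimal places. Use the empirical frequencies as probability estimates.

forged: (115/135) × (44/115) × (23/115) × (23/115) × (97/115) ≈ 0.0109965
authentic: (20/135) × (6/20) × (2/20) × (3/20) × (5/20) ≈ 0.000166667
P(forged | x) = 0.0109965 / 0.011163167 ≈ 0.9851

0.9851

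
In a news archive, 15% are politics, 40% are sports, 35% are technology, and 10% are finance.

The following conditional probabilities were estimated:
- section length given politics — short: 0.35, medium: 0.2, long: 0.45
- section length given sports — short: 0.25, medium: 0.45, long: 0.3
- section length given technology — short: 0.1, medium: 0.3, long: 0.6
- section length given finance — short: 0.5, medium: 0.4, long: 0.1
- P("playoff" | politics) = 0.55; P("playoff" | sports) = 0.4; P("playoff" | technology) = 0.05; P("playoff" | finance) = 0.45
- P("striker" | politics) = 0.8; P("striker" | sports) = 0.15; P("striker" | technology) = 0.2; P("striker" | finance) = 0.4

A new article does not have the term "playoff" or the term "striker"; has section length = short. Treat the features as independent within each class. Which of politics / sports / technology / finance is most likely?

sports

politics: 0.15 × 0.35 × (1−0.55) × (1−0.8) = 0.004725
sports: 0.4 × 0.25 × (1−0.4) × (1−0.15) = 0.051
technology: 0.35 × 0.1 × (1−0.05) × (1−0.2) = 0.0266
finance: 0.1 × 0.5 × (1−0.45) × (1−0.4) = 0.0165
Highest score → sports.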